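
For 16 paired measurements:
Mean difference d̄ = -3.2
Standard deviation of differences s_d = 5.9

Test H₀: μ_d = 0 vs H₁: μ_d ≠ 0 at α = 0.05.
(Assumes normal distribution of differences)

Answer: t = -2.1695, reject H₀

Derivation:
df = n - 1 = 15
SE = s_d/√n = 5.9/√16 = 1.4750
t = d̄/SE = -3.2/1.4750 = -2.1695
Critical value: t_{0.025,15} = ±2.131
p-value ≈ 0.0465
Decision: reject H₀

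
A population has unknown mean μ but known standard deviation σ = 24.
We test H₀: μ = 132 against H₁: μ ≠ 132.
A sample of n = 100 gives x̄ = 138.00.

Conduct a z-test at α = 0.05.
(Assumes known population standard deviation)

Standard error: SE = σ/√n = 24/√100 = 2.4000
z-statistic: z = (x̄ - μ₀)/SE = (138.00 - 132)/2.4000 = 2.5000
Critical value: ±1.960
p-value = 0.0124
Decision: reject H₀

Answer: z = 2.5000, reject H₀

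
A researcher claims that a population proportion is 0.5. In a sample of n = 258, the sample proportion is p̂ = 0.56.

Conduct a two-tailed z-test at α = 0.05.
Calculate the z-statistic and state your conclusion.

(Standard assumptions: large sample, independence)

Answer: z = 1.9275, fail to reject H₀

Derivation:
H₀: p = 0.5, H₁: p ≠ 0.5
Standard error: SE = √(p₀(1-p₀)/n) = √(0.5×0.5/258) = 0.031129
z-statistic: z = (p̂ - p₀)/SE = (0.56 - 0.5)/0.031129 = 1.9275
Critical value: z_0.025 = ±1.960
p-value = 0.0539
Decision: fail to reject H₀ at α = 0.05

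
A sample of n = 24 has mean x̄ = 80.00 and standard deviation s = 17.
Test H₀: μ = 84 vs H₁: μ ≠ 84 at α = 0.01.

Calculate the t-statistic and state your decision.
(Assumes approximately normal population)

df = n - 1 = 23
SE = s/√n = 17/√24 = 3.4701
t = (x̄ - μ₀)/SE = (80.00 - 84)/3.4701 = -1.1527
Critical value: t_{0.005,23} = ±2.807
p-value ≈ 0.2609
Decision: fail to reject H₀

Answer: t = -1.1527, fail to reject H₀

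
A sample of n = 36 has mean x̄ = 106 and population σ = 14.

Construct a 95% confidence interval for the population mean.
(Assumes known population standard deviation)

Answer: (101.4267, 110.5733)

Derivation:
Confidence level: 95%, α = 0.05
z_0.025 = 1.960
SE = σ/√n = 14/√36 = 2.3333
Margin of error = 1.960 × 2.3333 = 4.5733
CI: x̄ ± margin = 106 ± 4.5733
CI: (101.4267, 110.5733)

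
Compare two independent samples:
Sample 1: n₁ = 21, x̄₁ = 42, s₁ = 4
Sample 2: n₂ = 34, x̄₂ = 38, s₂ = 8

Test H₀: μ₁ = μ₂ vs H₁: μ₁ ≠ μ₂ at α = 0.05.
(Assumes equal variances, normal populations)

Pooled variance: s²_p = [20×4² + 33×8²]/(53) = 45.8868
s_p = 6.7740
SE = s_p×√(1/n₁ + 1/n₂) = 6.7740×√(1/21 + 1/34) = 1.8801
t = (x̄₁ - x̄₂)/SE = (42 - 38)/1.8801 = 2.1275
df = 53, t-critical = ±2.006
Decision: reject H₀

Answer: t = 2.1275, reject H₀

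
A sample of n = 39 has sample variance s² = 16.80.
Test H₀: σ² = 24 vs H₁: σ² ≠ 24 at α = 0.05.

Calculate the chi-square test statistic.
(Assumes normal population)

df = n - 1 = 38
χ² = (n-1)s²/σ₀² = 38×16.80/24 = 26.6000
Critical values: χ²_{0.975,38} = 22.878, χ²_{0.025,38} = 56.896
Rejection region: χ² < 22.878 or χ² > 56.896
Decision: fail to reject H₀

Answer: χ² = 26.6000, fail to reject H₀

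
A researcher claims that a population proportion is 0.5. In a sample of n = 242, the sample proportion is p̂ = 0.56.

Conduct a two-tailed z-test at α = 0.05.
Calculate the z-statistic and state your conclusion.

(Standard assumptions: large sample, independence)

H₀: p = 0.5, H₁: p ≠ 0.5
Standard error: SE = √(p₀(1-p₀)/n) = √(0.5×0.5/242) = 0.032141
z-statistic: z = (p̂ - p₀)/SE = (0.56 - 0.5)/0.032141 = 1.8668
Critical value: z_0.025 = ±1.960
p-value = 0.0619
Decision: fail to reject H₀ at α = 0.05

Answer: z = 1.8668, fail to reject H₀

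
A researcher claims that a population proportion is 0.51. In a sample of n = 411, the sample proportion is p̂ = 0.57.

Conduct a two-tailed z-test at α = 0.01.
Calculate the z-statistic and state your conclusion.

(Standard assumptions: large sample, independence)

Answer: z = 2.4333, fail to reject H₀

Derivation:
H₀: p = 0.51, H₁: p ≠ 0.51
Standard error: SE = √(p₀(1-p₀)/n) = √(0.51×0.49/411) = 0.024658
z-statistic: z = (p̂ - p₀)/SE = (0.57 - 0.51)/0.024658 = 2.4333
Critical value: z_0.005 = ±2.576
p-value = 0.0150
Decision: fail to reject H₀ at α = 0.01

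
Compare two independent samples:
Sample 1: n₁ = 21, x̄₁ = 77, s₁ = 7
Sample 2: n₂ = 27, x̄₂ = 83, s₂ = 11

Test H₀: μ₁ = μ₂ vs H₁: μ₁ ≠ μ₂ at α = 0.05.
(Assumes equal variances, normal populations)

Answer: t = -2.1774, reject H₀

Derivation:
Pooled variance: s²_p = [20×7² + 26×11²]/(46) = 89.6957
s_p = 9.4708
SE = s_p×√(1/n₁ + 1/n₂) = 9.4708×√(1/21 + 1/27) = 2.7556
t = (x̄₁ - x̄₂)/SE = (77 - 83)/2.7556 = -2.1774
df = 46, t-critical = ±2.013
Decision: reject H₀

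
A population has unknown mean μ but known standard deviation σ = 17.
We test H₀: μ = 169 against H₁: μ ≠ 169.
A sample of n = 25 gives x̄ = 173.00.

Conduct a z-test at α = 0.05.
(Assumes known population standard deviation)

Answer: z = 1.1765, fail to reject H₀

Derivation:
Standard error: SE = σ/√n = 17/√25 = 3.4000
z-statistic: z = (x̄ - μ₀)/SE = (173.00 - 169)/3.4000 = 1.1765
Critical value: ±1.960
p-value = 0.2394
Decision: fail to reject H₀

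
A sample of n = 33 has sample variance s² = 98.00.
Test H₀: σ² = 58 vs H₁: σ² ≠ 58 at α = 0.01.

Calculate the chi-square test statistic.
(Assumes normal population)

df = n - 1 = 32
χ² = (n-1)s²/σ₀² = 32×98.00/58 = 54.0690
Critical values: χ²_{0.995,32} = 15.134, χ²_{0.005,32} = 56.328
Rejection region: χ² < 15.134 or χ² > 56.328
Decision: fail to reject H₀

Answer: χ² = 54.0690, fail to reject H₀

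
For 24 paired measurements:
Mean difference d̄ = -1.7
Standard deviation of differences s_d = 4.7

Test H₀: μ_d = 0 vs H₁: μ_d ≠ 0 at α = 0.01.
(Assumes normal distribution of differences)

df = n - 1 = 23
SE = s_d/√n = 4.7/√24 = 0.9594
t = d̄/SE = -1.7/0.9594 = -1.7719
Critical value: t_{0.005,23} = ±2.807
p-value ≈ 0.0897
Decision: fail to reject H₀

Answer: t = -1.7719, fail to reject H₀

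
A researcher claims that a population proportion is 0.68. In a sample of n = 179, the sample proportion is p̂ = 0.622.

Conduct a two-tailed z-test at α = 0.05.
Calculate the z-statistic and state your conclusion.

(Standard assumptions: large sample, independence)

Answer: z = -1.6635, fail to reject H₀

Derivation:
H₀: p = 0.68, H₁: p ≠ 0.68
Standard error: SE = √(p₀(1-p₀)/n) = √(0.68×0.32/179) = 0.034866
z-statistic: z = (p̂ - p₀)/SE = (0.622 - 0.68)/0.034866 = -1.6635
Critical value: z_0.025 = ±1.960
p-value = 0.0962
Decision: fail to reject H₀ at α = 0.05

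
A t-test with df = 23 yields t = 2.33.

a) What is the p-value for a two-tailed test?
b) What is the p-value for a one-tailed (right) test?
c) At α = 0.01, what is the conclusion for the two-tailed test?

Answer: a) 0.0289, b) 0.0145, c) fail to reject H₀

Derivation:
Using t-distribution with df = 23:
a) Two-tailed: p = 2×P(T > 2.33) = 0.0289
b) One-tailed: p = P(T > 2.33) = 0.0145
c) 0.0289 ≥ 0.01, fail to reject H₀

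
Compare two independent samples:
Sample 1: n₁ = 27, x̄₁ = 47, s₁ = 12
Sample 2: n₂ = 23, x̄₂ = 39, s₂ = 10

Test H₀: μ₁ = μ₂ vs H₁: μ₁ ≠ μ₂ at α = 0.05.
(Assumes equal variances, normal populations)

Pooled variance: s²_p = [26×12² + 22×10²]/(48) = 123.8333
s_p = 11.1280
SE = s_p×√(1/n₁ + 1/n₂) = 11.1280×√(1/27 + 1/23) = 3.1576
t = (x̄₁ - x̄₂)/SE = (47 - 39)/3.1576 = 2.5336
df = 48, t-critical = ±2.011
Decision: reject H₀

Answer: t = 2.5336, reject H₀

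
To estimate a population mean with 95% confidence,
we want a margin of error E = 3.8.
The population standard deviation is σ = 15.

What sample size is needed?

Answer: n = 60

Derivation:
z_0.025 = 1.960
n = (z×σ/E)² = (1.960×15/3.8)²
n = 59.8587
Round up: n = 60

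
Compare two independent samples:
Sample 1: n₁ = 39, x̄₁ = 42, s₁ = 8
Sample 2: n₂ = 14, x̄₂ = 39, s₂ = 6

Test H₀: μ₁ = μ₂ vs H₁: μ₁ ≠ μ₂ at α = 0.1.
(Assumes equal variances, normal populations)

Pooled variance: s²_p = [38×8² + 13×6²]/(51) = 56.8627
s_p = 7.5407
SE = s_p×√(1/n₁ + 1/n₂) = 7.5407×√(1/39 + 1/14) = 2.3494
t = (x̄₁ - x̄₂)/SE = (42 - 39)/2.3494 = 1.2769
df = 51, t-critical = ±1.675
Decision: fail to reject H₀

Answer: t = 1.2769, fail to reject H₀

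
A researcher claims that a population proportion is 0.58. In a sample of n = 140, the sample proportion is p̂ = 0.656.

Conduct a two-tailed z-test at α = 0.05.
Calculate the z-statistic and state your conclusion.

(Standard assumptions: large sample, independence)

Answer: z = 1.8220, fail to reject H₀

Derivation:
H₀: p = 0.58, H₁: p ≠ 0.58
Standard error: SE = √(p₀(1-p₀)/n) = √(0.58×0.42/140) = 0.041713
z-statistic: z = (p̂ - p₀)/SE = (0.656 - 0.58)/0.041713 = 1.8220
Critical value: z_0.025 = ±1.960
p-value = 0.0685
Decision: fail to reject H₀ at α = 0.05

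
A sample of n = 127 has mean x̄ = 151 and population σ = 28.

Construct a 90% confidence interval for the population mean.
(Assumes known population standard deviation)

Confidence level: 90%, α = 0.1
z_0.05 = 1.645
SE = σ/√n = 28/√127 = 2.4846
Margin of error = 1.645 × 2.4846 = 4.0872
CI: x̄ ± margin = 151 ± 4.0872
CI: (146.9128, 155.0872)

Answer: (146.9128, 155.0872)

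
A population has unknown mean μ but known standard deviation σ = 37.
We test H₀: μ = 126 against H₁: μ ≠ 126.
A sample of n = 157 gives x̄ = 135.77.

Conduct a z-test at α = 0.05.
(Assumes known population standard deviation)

Answer: z = 3.3086, reject H₀

Derivation:
Standard error: SE = σ/√n = 37/√157 = 2.9529
z-statistic: z = (x̄ - μ₀)/SE = (135.77 - 126)/2.9529 = 3.3086
Critical value: ±1.960
p-value = 0.0009
Decision: reject H₀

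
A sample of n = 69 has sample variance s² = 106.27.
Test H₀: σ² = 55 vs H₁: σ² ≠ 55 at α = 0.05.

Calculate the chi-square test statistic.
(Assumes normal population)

df = n - 1 = 68
χ² = (n-1)s²/σ₀² = 68×106.27/55 = 131.3884
Critical values: χ²_{0.975,68} = 47.092, χ²_{0.025,68} = 92.689
Rejection region: χ² < 47.092 or χ² > 92.689
Decision: reject H₀

Answer: χ² = 131.3884, reject H₀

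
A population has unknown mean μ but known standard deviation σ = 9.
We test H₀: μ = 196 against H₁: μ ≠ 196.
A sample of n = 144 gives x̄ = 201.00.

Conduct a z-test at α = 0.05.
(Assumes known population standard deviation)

Answer: z = 6.6667, reject H₀

Derivation:
Standard error: SE = σ/√n = 9/√144 = 0.7500
z-statistic: z = (x̄ - μ₀)/SE = (201.00 - 196)/0.7500 = 6.6667
Critical value: ±1.960
p-value < 0.0001
Decision: reject H₀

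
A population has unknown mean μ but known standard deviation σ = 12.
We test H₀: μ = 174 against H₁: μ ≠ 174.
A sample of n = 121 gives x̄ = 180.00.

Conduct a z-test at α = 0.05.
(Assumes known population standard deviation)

Standard error: SE = σ/√n = 12/√121 = 1.0909
z-statistic: z = (x̄ - μ₀)/SE = (180.00 - 174)/1.0909 = 5.5000
Critical value: ±1.960
p-value < 0.0001
Decision: reject H₀

Answer: z = 5.5000, reject H₀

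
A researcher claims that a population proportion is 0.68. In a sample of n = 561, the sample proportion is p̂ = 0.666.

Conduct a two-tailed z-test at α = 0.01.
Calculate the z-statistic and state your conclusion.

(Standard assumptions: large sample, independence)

Answer: z = -0.7108, fail to reject H₀

Derivation:
H₀: p = 0.68, H₁: p ≠ 0.68
Standard error: SE = √(p₀(1-p₀)/n) = √(0.68×0.32/561) = 0.019695
z-statistic: z = (p̂ - p₀)/SE = (0.666 - 0.68)/0.019695 = -0.7108
Critical value: z_0.005 = ±2.576
p-value = 0.4772
Decision: fail to reject H₀ at α = 0.01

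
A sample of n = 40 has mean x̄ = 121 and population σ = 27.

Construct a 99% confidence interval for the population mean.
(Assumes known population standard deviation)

Answer: (110.0028, 131.9972)

Derivation:
Confidence level: 99%, α = 0.01
z_0.005 = 2.576
SE = σ/√n = 27/√40 = 4.2691
Margin of error = 2.576 × 4.2691 = 10.9972
CI: x̄ ± margin = 121 ± 10.9972
CI: (110.0028, 131.9972)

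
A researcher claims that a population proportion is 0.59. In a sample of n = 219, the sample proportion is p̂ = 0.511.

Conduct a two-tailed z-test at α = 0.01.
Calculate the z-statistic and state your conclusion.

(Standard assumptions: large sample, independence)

Answer: z = -2.3770, fail to reject H₀

Derivation:
H₀: p = 0.59, H₁: p ≠ 0.59
Standard error: SE = √(p₀(1-p₀)/n) = √(0.59×0.41/219) = 0.033235
z-statistic: z = (p̂ - p₀)/SE = (0.511 - 0.59)/0.033235 = -2.3770
Critical value: z_0.005 = ±2.576
p-value = 0.0175
Decision: fail to reject H₀ at α = 0.01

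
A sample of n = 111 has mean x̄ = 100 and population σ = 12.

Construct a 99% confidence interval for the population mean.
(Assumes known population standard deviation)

Confidence level: 99%, α = 0.01
z_0.005 = 2.576
SE = σ/√n = 12/√111 = 1.1390
Margin of error = 2.576 × 1.1390 = 2.9341
CI: x̄ ± margin = 100 ± 2.9341
CI: (97.0659, 102.9341)

Answer: (97.0659, 102.9341)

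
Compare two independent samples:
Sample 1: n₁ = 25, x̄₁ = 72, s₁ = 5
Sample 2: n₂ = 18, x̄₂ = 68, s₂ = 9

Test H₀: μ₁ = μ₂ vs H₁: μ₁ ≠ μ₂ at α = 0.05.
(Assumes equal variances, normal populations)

Answer: t = 1.8635, fail to reject H₀

Derivation:
Pooled variance: s²_p = [24×5² + 17×9²]/(41) = 48.2195
s_p = 6.9440
SE = s_p×√(1/n₁ + 1/n₂) = 6.9440×√(1/25 + 1/18) = 2.1465
t = (x̄₁ - x̄₂)/SE = (72 - 68)/2.1465 = 1.8635
df = 41, t-critical = ±2.020
Decision: fail to reject H₀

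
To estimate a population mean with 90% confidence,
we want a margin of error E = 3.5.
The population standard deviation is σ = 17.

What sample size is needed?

z_0.05 = 1.645
n = (z×σ/E)² = (1.645×17/3.5)²
n = 63.8401
Round up: n = 64

Answer: n = 64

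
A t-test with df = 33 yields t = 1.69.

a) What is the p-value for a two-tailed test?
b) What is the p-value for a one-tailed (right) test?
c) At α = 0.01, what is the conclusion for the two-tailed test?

Answer: a) 0.1005, b) 0.0502, c) fail to reject H₀

Derivation:
Using t-distribution with df = 33:
a) Two-tailed: p = 2×P(T > 1.69) = 0.1005
b) One-tailed: p = P(T > 1.69) = 0.0502
c) 0.1005 ≥ 0.01, fail to reject H₀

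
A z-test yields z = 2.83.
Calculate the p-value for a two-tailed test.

For z = 2.83:
p = 2×P(Z > |2.83|) = 2×(1 - Φ(2.83)) = 0.0047

Answer: p-value ≈ 0.0047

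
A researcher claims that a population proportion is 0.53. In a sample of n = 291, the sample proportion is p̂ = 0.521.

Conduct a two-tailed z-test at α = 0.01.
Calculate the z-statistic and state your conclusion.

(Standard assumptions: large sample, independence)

H₀: p = 0.53, H₁: p ≠ 0.53
Standard error: SE = √(p₀(1-p₀)/n) = √(0.53×0.47/291) = 0.029258
z-statistic: z = (p̂ - p₀)/SE = (0.521 - 0.53)/0.029258 = -0.3076
Critical value: z_0.005 = ±2.576
p-value = 0.7584
Decision: fail to reject H₀ at α = 0.01

Answer: z = -0.3076, fail to reject H₀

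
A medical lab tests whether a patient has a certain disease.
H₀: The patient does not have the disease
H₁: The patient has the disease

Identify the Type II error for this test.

Type I error (α): Rejecting H₀ when H₀ is true
Type II error (β): Failing to reject H₀ when H₁ is true

Answer: Failing to diagnose a patient who actually has the disease (false negative)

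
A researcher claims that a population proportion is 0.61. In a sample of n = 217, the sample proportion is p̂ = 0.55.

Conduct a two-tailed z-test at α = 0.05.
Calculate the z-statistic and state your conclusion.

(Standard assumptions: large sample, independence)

H₀: p = 0.61, H₁: p ≠ 0.61
Standard error: SE = √(p₀(1-p₀)/n) = √(0.61×0.39/217) = 0.033111
z-statistic: z = (p̂ - p₀)/SE = (0.55 - 0.61)/0.033111 = -1.8121
Critical value: z_0.025 = ±1.960
p-value = 0.0700
Decision: fail to reject H₀ at α = 0.05

Answer: z = -1.8121, fail to reject H₀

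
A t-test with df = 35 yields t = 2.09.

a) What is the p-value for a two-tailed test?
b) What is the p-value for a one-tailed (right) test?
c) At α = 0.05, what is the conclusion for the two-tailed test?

Answer: a) 0.0440, b) 0.0220, c) reject H₀

Derivation:
Using t-distribution with df = 35:
a) Two-tailed: p = 2×P(T > 2.09) = 0.0440
b) One-tailed: p = P(T > 2.09) = 0.0220
c) 0.0440 < 0.05, reject H₀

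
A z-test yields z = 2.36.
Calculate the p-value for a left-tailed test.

For z = 2.36:
p = P(Z < 2.36) = Φ(2.36) = 0.9909

Answer: p-value ≈ 0.9909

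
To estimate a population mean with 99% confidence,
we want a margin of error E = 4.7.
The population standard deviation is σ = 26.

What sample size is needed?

z_0.005 = 2.576
n = (z×σ/E)² = (2.576×26/4.7)²
n = 203.0686
Round up: n = 204

Answer: n = 204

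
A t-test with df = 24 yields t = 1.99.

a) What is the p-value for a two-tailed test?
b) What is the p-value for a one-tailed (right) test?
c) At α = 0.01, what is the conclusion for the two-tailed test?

Using t-distribution with df = 24:
a) Two-tailed: p = 2×P(T > 1.99) = 0.0581
b) One-tailed: p = P(T > 1.99) = 0.0290
c) 0.0581 ≥ 0.01, fail to reject H₀

Answer: a) 0.0581, b) 0.0290, c) fail to reject H₀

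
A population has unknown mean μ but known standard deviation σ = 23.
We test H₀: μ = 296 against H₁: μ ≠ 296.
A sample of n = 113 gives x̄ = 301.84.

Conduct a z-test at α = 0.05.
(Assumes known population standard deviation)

Answer: z = 2.6991, reject H₀

Derivation:
Standard error: SE = σ/√n = 23/√113 = 2.1637
z-statistic: z = (x̄ - μ₀)/SE = (301.84 - 296)/2.1637 = 2.6991
Critical value: ±1.960
p-value = 0.0070
Decision: reject H₀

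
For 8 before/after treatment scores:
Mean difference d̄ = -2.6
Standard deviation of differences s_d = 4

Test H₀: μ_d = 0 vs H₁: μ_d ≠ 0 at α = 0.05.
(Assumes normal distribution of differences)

Answer: t = -1.8385, fail to reject H₀

Derivation:
df = n - 1 = 7
SE = s_d/√n = 4/√8 = 1.4142
t = d̄/SE = -2.6/1.4142 = -1.8385
Critical value: t_{0.025,7} = ±2.365
p-value ≈ 0.1086
Decision: fail to reject H₀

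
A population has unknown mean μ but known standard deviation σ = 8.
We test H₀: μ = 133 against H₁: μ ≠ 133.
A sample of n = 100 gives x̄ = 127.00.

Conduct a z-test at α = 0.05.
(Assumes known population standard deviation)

Standard error: SE = σ/√n = 8/√100 = 0.8000
z-statistic: z = (x̄ - μ₀)/SE = (127.00 - 133)/0.8000 = -7.5000
Critical value: ±1.960
p-value < 0.0001
Decision: reject H₀

Answer: z = -7.5000, reject H₀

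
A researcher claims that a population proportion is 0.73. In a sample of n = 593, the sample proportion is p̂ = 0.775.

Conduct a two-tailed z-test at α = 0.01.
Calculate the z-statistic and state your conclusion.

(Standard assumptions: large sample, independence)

Answer: z = 2.4683, fail to reject H₀

Derivation:
H₀: p = 0.73, H₁: p ≠ 0.73
Standard error: SE = √(p₀(1-p₀)/n) = √(0.73×0.27/593) = 0.018231
z-statistic: z = (p̂ - p₀)/SE = (0.775 - 0.73)/0.018231 = 2.4683
Critical value: z_0.005 = ±2.576
p-value = 0.0136
Decision: fail to reject H₀ at α = 0.01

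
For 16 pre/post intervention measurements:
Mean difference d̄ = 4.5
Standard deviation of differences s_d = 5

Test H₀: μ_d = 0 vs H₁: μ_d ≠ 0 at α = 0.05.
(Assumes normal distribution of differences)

df = n - 1 = 15
SE = s_d/√n = 5/√16 = 1.2500
t = d̄/SE = 4.5/1.2500 = 3.6000
Critical value: t_{0.025,15} = ±2.131
p-value ≈ 0.0026
Decision: reject H₀

Answer: t = 3.6000, reject H₀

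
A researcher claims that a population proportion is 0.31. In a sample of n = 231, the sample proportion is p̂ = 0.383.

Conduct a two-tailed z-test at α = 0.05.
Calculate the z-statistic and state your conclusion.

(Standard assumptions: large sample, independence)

Answer: z = 2.3989, reject H₀

Derivation:
H₀: p = 0.31, H₁: p ≠ 0.31
Standard error: SE = √(p₀(1-p₀)/n) = √(0.31×0.69/231) = 0.030430
z-statistic: z = (p̂ - p₀)/SE = (0.383 - 0.31)/0.030430 = 2.3989
Critical value: z_0.025 = ±1.960
p-value = 0.0164
Decision: reject H₀ at α = 0.05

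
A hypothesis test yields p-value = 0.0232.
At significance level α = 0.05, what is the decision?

Compare p-value to α:
0.0232 < 0.05
Decision: reject H₀

Answer: reject H₀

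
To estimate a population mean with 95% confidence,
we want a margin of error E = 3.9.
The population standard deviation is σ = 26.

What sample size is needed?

z_0.025 = 1.960
n = (z×σ/E)² = (1.960×26/3.9)²
n = 170.7378
Round up: n = 171

Answer: n = 171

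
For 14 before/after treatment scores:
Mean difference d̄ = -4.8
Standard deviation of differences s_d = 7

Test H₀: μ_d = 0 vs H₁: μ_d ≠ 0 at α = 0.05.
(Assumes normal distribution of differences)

Answer: t = -2.5657, reject H₀

Derivation:
df = n - 1 = 13
SE = s_d/√n = 7/√14 = 1.8708
t = d̄/SE = -4.8/1.8708 = -2.5657
Critical value: t_{0.025,13} = ±2.160
p-value ≈ 0.0235
Decision: reject H₀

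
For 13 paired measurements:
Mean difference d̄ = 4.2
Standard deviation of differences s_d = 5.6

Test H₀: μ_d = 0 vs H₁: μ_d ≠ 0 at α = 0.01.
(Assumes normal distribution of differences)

df = n - 1 = 12
SE = s_d/√n = 5.6/√13 = 1.5532
t = d̄/SE = 4.2/1.5532 = 2.7041
Critical value: t_{0.005,12} = ±3.055
p-value ≈ 0.0192
Decision: fail to reject H₀

Answer: t = 2.7041, fail to reject H₀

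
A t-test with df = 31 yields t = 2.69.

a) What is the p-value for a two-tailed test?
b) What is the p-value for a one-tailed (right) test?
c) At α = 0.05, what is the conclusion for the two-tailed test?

Answer: a) 0.0114, b) 0.0057, c) reject H₀

Derivation:
Using t-distribution with df = 31:
a) Two-tailed: p = 2×P(T > 2.69) = 0.0114
b) One-tailed: p = P(T > 2.69) = 0.0057
c) 0.0114 < 0.05, reject H₀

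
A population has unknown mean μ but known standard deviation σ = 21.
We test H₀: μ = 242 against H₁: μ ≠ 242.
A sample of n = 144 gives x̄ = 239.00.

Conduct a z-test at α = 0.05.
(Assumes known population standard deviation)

Standard error: SE = σ/√n = 21/√144 = 1.7500
z-statistic: z = (x̄ - μ₀)/SE = (239.00 - 242)/1.7500 = -1.7143
Critical value: ±1.960
p-value = 0.0865
Decision: fail to reject H₀

Answer: z = -1.7143, fail to reject H₀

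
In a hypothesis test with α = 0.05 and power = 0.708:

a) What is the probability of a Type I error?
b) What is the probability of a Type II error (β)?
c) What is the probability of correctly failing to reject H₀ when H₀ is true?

a) Type I error probability = α = 0.05
b) Power = P(reject H₀ | H₁ true) = 1 - β = 0.708, so Type II error probability = β = 1 - Power = 0.292
c) P(fail to reject H₀ | H₀ true) = 1 - α = 0.95

Answer: a) 0.05, b) 0.292, c) 0.95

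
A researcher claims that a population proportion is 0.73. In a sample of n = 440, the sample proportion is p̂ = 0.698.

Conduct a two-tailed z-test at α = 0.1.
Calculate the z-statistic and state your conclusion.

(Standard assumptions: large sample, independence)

H₀: p = 0.73, H₁: p ≠ 0.73
Standard error: SE = √(p₀(1-p₀)/n) = √(0.73×0.27/440) = 0.021165
z-statistic: z = (p̂ - p₀)/SE = (0.698 - 0.73)/0.021165 = -1.5119
Critical value: z_0.05 = ±1.645
p-value = 0.1306
Decision: fail to reject H₀ at α = 0.1

Answer: z = -1.5119, fail to reject H₀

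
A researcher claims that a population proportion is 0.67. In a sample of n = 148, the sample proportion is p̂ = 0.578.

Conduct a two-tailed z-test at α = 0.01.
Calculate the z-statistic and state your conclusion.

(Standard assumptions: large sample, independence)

H₀: p = 0.67, H₁: p ≠ 0.67
Standard error: SE = √(p₀(1-p₀)/n) = √(0.67×0.33/148) = 0.038651
z-statistic: z = (p̂ - p₀)/SE = (0.578 - 0.67)/0.038651 = -2.3803
Critical value: z_0.005 = ±2.576
p-value = 0.0173
Decision: fail to reject H₀ at α = 0.01

Answer: z = -2.3803, fail to reject H₀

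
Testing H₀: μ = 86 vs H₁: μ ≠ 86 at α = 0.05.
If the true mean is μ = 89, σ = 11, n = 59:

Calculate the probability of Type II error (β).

Answer: β ≈ 0.4464

Derivation:
SE = σ/√n = 11/√59 = 1.4321
Critical values: μ₀ ± z_0.025×SE = 86 ± 1.960×1.4321
Acceptance region: (83.1931, 88.8069)
Under H₁ (μ = 89): z_high = (88.8069 - 89)/1.4321 = -0.1348, z_low = (83.1931 - 89)/1.4321 = -4.0548
β = P(not reject | H₁) = Φ(-0.1348) - Φ(-4.0548) ≈ 0.4464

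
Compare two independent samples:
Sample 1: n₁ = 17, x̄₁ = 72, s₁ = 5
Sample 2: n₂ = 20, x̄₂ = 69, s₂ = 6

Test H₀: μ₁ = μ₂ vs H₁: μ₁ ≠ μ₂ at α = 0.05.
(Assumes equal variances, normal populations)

Answer: t = 1.6341, fail to reject H₀

Derivation:
Pooled variance: s²_p = [16×5² + 19×6²]/(35) = 30.9714
s_p = 5.5652
SE = s_p×√(1/n₁ + 1/n₂) = 5.5652×√(1/17 + 1/20) = 1.8359
t = (x̄₁ - x̄₂)/SE = (72 - 69)/1.8359 = 1.6341
df = 35, t-critical = ±2.030
Decision: fail to reject H₀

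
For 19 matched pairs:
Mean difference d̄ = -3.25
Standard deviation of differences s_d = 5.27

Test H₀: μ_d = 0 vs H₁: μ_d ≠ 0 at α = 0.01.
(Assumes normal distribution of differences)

df = n - 1 = 18
SE = s_d/√n = 5.27/√19 = 1.2090
t = d̄/SE = -3.25/1.2090 = -2.6882
Critical value: t_{0.005,18} = ±2.878
p-value ≈ 0.0150
Decision: fail to reject H₀

Answer: t = -2.6882, fail to reject H₀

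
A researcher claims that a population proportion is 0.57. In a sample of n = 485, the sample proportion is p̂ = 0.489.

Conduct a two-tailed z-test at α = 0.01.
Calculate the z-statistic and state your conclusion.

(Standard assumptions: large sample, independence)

H₀: p = 0.57, H₁: p ≠ 0.57
Standard error: SE = √(p₀(1-p₀)/n) = √(0.57×0.43/485) = 0.022480
z-statistic: z = (p̂ - p₀)/SE = (0.489 - 0.57)/0.022480 = -3.6032
Critical value: z_0.005 = ±2.576
p-value = 0.0003
Decision: reject H₀ at α = 0.01

Answer: z = -3.6032, reject H₀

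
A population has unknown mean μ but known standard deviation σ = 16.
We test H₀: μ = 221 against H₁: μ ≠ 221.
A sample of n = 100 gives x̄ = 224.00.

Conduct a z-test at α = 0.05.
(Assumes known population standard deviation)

Answer: z = 1.8750, fail to reject H₀

Derivation:
Standard error: SE = σ/√n = 16/√100 = 1.6000
z-statistic: z = (x̄ - μ₀)/SE = (224.00 - 221)/1.6000 = 1.8750
Critical value: ±1.960
p-value = 0.0608
Decision: fail to reject H₀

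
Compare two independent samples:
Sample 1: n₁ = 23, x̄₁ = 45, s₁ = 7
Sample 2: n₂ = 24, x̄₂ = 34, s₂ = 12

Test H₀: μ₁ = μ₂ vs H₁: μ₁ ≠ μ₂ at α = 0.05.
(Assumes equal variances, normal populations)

Answer: t = 3.8167, reject H₀

Derivation:
Pooled variance: s²_p = [22×7² + 23×12²]/(45) = 97.5556
s_p = 9.8770
SE = s_p×√(1/n₁ + 1/n₂) = 9.8770×√(1/23 + 1/24) = 2.8821
t = (x̄₁ - x̄₂)/SE = (45 - 34)/2.8821 = 3.8167
df = 45, t-critical = ±2.014
Decision: reject H₀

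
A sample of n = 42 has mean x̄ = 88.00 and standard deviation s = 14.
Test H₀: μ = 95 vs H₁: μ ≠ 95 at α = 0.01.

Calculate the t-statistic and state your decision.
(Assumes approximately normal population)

Answer: t = -3.2404, reject H₀

Derivation:
df = n - 1 = 41
SE = s/√n = 14/√42 = 2.1602
t = (x̄ - μ₀)/SE = (88.00 - 95)/2.1602 = -3.2404
Critical value: t_{0.005,41} = ±2.701
p-value ≈ 0.0024
Decision: reject H₀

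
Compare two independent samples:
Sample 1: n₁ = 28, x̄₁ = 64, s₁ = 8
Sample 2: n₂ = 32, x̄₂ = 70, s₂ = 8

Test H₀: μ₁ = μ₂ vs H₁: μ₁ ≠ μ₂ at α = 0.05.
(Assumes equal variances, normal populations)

Pooled variance: s²_p = [27×8² + 31×8²]/(58) = 64.0000
s_p = 8.0000
SE = s_p×√(1/n₁ + 1/n₂) = 8.0000×√(1/28 + 1/32) = 2.0702
t = (x̄₁ - x̄₂)/SE = (64 - 70)/2.0702 = -2.8983
df = 58, t-critical = ±2.002
Decision: reject H₀

Answer: t = -2.8983, reject H₀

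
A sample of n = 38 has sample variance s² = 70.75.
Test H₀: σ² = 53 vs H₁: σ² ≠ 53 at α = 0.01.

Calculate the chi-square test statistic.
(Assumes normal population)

df = n - 1 = 37
χ² = (n-1)s²/σ₀² = 37×70.75/53 = 49.3915
Critical values: χ²_{0.995,37} = 18.586, χ²_{0.005,37} = 62.883
Rejection region: χ² < 18.586 or χ² > 62.883
Decision: fail to reject H₀

Answer: χ² = 49.3915, fail to reject H₀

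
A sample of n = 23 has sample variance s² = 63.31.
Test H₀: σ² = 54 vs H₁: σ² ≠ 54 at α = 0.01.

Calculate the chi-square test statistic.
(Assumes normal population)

Answer: χ² = 25.7930, fail to reject H₀

Derivation:
df = n - 1 = 22
χ² = (n-1)s²/σ₀² = 22×63.31/54 = 25.7930
Critical values: χ²_{0.995,22} = 8.643, χ²_{0.005,22} = 42.796
Rejection region: χ² < 8.643 or χ² > 42.796
Decision: fail to reject H₀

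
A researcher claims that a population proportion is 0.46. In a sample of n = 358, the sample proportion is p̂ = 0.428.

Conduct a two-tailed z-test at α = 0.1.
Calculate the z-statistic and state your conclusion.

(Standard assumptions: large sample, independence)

H₀: p = 0.46, H₁: p ≠ 0.46
Standard error: SE = √(p₀(1-p₀)/n) = √(0.46×0.54/358) = 0.026341
z-statistic: z = (p̂ - p₀)/SE = (0.428 - 0.46)/0.026341 = -1.2148
Critical value: z_0.05 = ±1.645
p-value = 0.2244
Decision: fail to reject H₀ at α = 0.1

Answer: z = -1.2148, fail to reject H₀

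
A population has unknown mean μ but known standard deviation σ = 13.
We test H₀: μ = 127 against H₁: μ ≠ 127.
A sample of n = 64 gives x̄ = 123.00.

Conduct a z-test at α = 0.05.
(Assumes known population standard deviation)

Standard error: SE = σ/√n = 13/√64 = 1.6250
z-statistic: z = (x̄ - μ₀)/SE = (123.00 - 127)/1.6250 = -2.4615
Critical value: ±1.960
p-value = 0.0138
Decision: reject H₀

Answer: z = -2.4615, reject H₀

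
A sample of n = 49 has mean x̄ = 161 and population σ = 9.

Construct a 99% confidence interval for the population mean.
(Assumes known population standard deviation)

Confidence level: 99%, α = 0.01
z_0.005 = 2.576
SE = σ/√n = 9/√49 = 1.2857
Margin of error = 2.576 × 1.2857 = 3.3120
CI: x̄ ± margin = 161 ± 3.3120
CI: (157.6880, 164.3120)

Answer: (157.6880, 164.3120)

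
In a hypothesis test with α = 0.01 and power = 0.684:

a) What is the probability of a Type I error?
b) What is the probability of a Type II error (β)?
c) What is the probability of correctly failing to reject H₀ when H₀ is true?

Answer: a) 0.01, b) 0.316, c) 0.99

Derivation:
a) Type I error probability = α = 0.01
b) Power = P(reject H₀ | H₁ true) = 1 - β = 0.684, so Type II error probability = β = 1 - Power = 0.316
c) P(fail to reject H₀ | H₀ true) = 1 - α = 0.99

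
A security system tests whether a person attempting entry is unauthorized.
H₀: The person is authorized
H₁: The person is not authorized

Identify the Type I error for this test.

Answer: Denying entry to an authorized person

Derivation:
Type I error (α): Rejecting H₀ when H₀ is true
Type II error (β): Failing to reject H₀ when H₁ is true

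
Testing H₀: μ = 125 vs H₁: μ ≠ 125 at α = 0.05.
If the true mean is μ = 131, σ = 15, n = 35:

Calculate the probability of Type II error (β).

SE = σ/√n = 15/√35 = 2.5355
Critical values: μ₀ ± z_0.025×SE = 125 ± 1.960×2.5355
Acceptance region: (120.0304, 129.9696)
Under H₁ (μ = 131): z_high = (129.9696 - 131)/2.5355 = -0.4064, z_low = (120.0304 - 131)/2.5355 = -4.3264
β = P(not reject | H₁) = Φ(-0.4064) - Φ(-4.3264) ≈ 0.3422

Answer: β ≈ 0.3422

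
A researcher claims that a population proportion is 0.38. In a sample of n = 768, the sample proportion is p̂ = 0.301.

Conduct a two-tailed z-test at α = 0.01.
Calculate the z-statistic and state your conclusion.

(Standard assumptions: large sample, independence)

Answer: z = -4.5104, reject H₀

Derivation:
H₀: p = 0.38, H₁: p ≠ 0.38
Standard error: SE = √(p₀(1-p₀)/n) = √(0.38×0.62/768) = 0.017515
z-statistic: z = (p̂ - p₀)/SE = (0.301 - 0.38)/0.017515 = -4.5104
Critical value: z_0.005 = ±2.576
p-value < 0.0001
Decision: reject H₀ at α = 0.01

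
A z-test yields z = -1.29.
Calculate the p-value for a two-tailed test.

Answer: p-value ≈ 0.1971

Derivation:
For z = -1.29:
p = 2×P(Z > |-1.29|) = 2×(1 - Φ(1.29)) = 0.1971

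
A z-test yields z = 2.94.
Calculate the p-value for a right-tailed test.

For z = 2.94:
p = P(Z > 2.94) = 1 - Φ(2.94) = 0.0016

Answer: p-value ≈ 0.0016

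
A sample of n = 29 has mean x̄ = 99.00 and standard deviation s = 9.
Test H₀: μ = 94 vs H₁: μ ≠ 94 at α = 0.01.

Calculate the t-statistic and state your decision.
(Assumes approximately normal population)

df = n - 1 = 28
SE = s/√n = 9/√29 = 1.6713
t = (x̄ - μ₀)/SE = (99.00 - 94)/1.6713 = 2.9917
Critical value: t_{0.005,28} = ±2.763
p-value ≈ 0.0057
Decision: reject H₀

Answer: t = 2.9917, reject H₀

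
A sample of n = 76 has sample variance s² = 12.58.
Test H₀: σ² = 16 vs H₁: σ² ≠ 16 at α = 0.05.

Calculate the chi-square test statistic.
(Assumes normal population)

df = n - 1 = 75
χ² = (n-1)s²/σ₀² = 75×12.58/16 = 58.9688
Critical values: χ²_{0.975,75} = 52.942, χ²_{0.025,75} = 100.839
Rejection region: χ² < 52.942 or χ² > 100.839
Decision: fail to reject H₀

Answer: χ² = 58.9688, fail to reject H₀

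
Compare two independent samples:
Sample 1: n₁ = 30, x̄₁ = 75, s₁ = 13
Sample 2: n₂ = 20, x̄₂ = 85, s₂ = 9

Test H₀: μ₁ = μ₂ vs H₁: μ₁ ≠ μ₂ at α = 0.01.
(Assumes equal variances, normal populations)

Answer: t = -2.9907, reject H₀

Derivation:
Pooled variance: s²_p = [29×13² + 19×9²]/(48) = 134.1667
s_p = 11.5830
SE = s_p×√(1/n₁ + 1/n₂) = 11.5830×√(1/30 + 1/20) = 3.3437
t = (x̄₁ - x̄₂)/SE = (75 - 85)/3.3437 = -2.9907
df = 48, t-critical = ±2.682
Decision: reject H₀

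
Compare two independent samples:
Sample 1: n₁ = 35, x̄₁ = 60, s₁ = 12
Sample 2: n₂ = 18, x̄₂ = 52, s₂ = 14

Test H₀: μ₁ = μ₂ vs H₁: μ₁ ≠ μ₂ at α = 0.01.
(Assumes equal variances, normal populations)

Pooled variance: s²_p = [34×12² + 17×14²]/(51) = 161.3333
s_p = 12.7017
SE = s_p×√(1/n₁ + 1/n₂) = 12.7017×√(1/35 + 1/18) = 3.6841
t = (x̄₁ - x̄₂)/SE = (60 - 52)/3.6841 = 2.1715
df = 51, t-critical = ±2.676
Decision: fail to reject H₀

Answer: t = 2.1715, fail to reject H₀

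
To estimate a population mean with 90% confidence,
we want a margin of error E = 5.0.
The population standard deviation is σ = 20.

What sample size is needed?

z_0.05 = 1.645
n = (z×σ/E)² = (1.645×20/5.0)²
n = 43.2964
Round up: n = 44

Answer: n = 44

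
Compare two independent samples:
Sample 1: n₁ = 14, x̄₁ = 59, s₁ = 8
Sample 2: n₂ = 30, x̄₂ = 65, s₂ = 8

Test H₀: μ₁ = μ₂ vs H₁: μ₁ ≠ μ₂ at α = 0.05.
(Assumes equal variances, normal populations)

Pooled variance: s²_p = [13×8² + 29×8²]/(42) = 64.0000
s_p = 8.0000
SE = s_p×√(1/n₁ + 1/n₂) = 8.0000×√(1/14 + 1/30) = 2.5894
t = (x̄₁ - x̄₂)/SE = (59 - 65)/2.5894 = -2.3171
df = 42, t-critical = ±2.018
Decision: reject H₀

Answer: t = -2.3171, reject H₀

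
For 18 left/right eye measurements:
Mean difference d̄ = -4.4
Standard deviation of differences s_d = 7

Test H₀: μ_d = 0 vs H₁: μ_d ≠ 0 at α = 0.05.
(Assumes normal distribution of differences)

df = n - 1 = 17
SE = s_d/√n = 7/√18 = 1.6499
t = d̄/SE = -4.4/1.6499 = -2.6668
Critical value: t_{0.025,17} = ±2.110
p-value ≈ 0.0163
Decision: reject H₀

Answer: t = -2.6668, reject H₀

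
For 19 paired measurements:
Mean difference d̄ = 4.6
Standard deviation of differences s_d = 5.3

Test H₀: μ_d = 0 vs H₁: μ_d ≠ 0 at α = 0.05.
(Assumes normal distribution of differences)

Answer: t = 3.7832, reject H₀

Derivation:
df = n - 1 = 18
SE = s_d/√n = 5.3/√19 = 1.2159
t = d̄/SE = 4.6/1.2159 = 3.7832
Critical value: t_{0.025,18} = ±2.101
p-value ≈ 0.0014
Decision: reject H₀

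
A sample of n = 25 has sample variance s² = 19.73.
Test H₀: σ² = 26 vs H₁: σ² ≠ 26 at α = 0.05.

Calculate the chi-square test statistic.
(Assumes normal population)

Answer: χ² = 18.2123, fail to reject H₀

Derivation:
df = n - 1 = 24
χ² = (n-1)s²/σ₀² = 24×19.73/26 = 18.2123
Critical values: χ²_{0.975,24} = 12.401, χ²_{0.025,24} = 39.364
Rejection region: χ² < 12.401 or χ² > 39.364
Decision: fail to reject H₀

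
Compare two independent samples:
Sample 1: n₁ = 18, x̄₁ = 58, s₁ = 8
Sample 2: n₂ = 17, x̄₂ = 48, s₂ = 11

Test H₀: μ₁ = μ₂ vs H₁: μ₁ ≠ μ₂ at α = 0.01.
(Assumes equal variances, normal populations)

Pooled variance: s²_p = [17×8² + 16×11²]/(33) = 91.6364
s_p = 9.5727
SE = s_p×√(1/n₁ + 1/n₂) = 9.5727×√(1/18 + 1/17) = 3.2375
t = (x̄₁ - x̄₂)/SE = (58 - 48)/3.2375 = 3.0888
df = 33, t-critical = ±2.733
Decision: reject H₀

Answer: t = 3.0888, reject H₀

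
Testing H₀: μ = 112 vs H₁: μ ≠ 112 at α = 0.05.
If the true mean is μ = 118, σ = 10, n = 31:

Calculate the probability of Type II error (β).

Answer: β ≈ 0.0837

Derivation:
SE = σ/√n = 10/√31 = 1.7961
Critical values: μ₀ ± z_0.025×SE = 112 ± 1.960×1.7961
Acceptance region: (108.4796, 115.5204)
Under H₁ (μ = 118): z_high = (115.5204 - 118)/1.7961 = -1.3805, z_low = (108.4796 - 118)/1.7961 = -5.3006
β = P(not reject | H₁) = Φ(-1.3805) - Φ(-5.3006) ≈ 0.0837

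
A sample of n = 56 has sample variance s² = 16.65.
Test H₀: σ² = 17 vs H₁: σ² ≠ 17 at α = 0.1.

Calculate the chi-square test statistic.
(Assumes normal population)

Answer: χ² = 53.8676, fail to reject H₀

Derivation:
df = n - 1 = 55
χ² = (n-1)s²/σ₀² = 55×16.65/17 = 53.8676
Critical values: χ²_{0.95,55} = 38.958, χ²_{0.05,55} = 73.311
Rejection region: χ² < 38.958 or χ² > 73.311
Decision: fail to reject H₀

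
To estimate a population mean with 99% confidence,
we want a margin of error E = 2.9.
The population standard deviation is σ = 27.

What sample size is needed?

z_0.005 = 2.576
n = (z×σ/E)² = (2.576×27/2.9)²
n = 575.2058
Round up: n = 576

Answer: n = 576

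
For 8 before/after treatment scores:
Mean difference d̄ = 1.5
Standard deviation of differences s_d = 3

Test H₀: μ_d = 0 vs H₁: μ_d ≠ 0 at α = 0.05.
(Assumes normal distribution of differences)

df = n - 1 = 7
SE = s_d/√n = 3/√8 = 1.0607
t = d̄/SE = 1.5/1.0607 = 1.4142
Critical value: t_{0.025,7} = ±2.365
p-value ≈ 0.2002
Decision: fail to reject H₀

Answer: t = 1.4142, fail to reject H₀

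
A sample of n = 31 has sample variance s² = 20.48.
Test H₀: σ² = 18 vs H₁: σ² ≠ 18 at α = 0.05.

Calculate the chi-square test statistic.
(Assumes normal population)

Answer: χ² = 34.1333, fail to reject H₀

Derivation:
df = n - 1 = 30
χ² = (n-1)s²/σ₀² = 30×20.48/18 = 34.1333
Critical values: χ²_{0.975,30} = 16.791, χ²_{0.025,30} = 46.979
Rejection region: χ² < 16.791 or χ² > 46.979
Decision: fail to reject H₀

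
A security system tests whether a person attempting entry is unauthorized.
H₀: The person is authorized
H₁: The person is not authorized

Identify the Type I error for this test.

A Type I error (probability α) occurs when we reject a true H₀.
A Type II error (probability β) occurs when we fail to reject a false H₀.

Answer: Denying entry to an authorized person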